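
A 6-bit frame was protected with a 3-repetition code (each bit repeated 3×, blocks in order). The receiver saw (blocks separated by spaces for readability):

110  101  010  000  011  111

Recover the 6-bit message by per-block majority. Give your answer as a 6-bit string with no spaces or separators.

110011

Block 1 (110): 2 ones → 1
Block 2 (101): 2 ones → 1
Block 3 (010): 1 one → 0
Block 4 (000): 0 ones → 0
Block 5 (011): 2 ones → 1
Block 6 (111): 3 ones → 1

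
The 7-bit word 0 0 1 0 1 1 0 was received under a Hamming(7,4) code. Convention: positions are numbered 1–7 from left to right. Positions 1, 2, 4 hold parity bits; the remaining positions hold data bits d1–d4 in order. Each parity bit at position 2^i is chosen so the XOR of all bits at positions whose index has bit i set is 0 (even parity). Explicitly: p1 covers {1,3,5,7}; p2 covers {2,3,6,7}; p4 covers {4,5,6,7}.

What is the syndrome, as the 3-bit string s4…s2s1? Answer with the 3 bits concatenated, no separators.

000

s1 (pos 1,3,5,7): 0⊕1⊕1⊕0 = 0
s2 (pos 2,3,6,7): 0⊕1⊕1⊕0 = 0
s4 (pos 4,5,6,7): 0⊕1⊕1⊕0 = 0
Syndrome s4…s1 = 000 → no error.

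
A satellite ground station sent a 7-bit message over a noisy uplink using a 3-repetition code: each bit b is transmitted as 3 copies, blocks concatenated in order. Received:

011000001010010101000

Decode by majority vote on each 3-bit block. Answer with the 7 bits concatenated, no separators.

Block 1 (011): 2 ones → 1
Block 2 (000): 0 ones → 0
Block 3 (001): 1 one → 0
Block 4 (010): 1 one → 0
Block 5 (010): 1 one → 0
Block 6 (101): 2 ones → 1
Block 7 (000): 0 ones → 0

1000010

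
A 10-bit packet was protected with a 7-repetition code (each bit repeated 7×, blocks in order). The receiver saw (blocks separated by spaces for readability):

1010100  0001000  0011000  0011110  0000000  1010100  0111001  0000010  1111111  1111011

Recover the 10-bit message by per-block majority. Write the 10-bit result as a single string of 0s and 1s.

0001001011

Block 1 (1010100): 3 ones → 0
Block 2 (0001000): 1 one → 0
Block 3 (0011000): 2 ones → 0
Block 4 (0011110): 4 ones → 1
Block 5 (0000000): 0 ones → 0
Block 6 (1010100): 3 ones → 0
Block 7 (0111001): 4 ones → 1
Block 8 (0000010): 1 one → 0
Block 9 (1111111): 7 ones → 1
Block 10 (1111011): 6 ones → 1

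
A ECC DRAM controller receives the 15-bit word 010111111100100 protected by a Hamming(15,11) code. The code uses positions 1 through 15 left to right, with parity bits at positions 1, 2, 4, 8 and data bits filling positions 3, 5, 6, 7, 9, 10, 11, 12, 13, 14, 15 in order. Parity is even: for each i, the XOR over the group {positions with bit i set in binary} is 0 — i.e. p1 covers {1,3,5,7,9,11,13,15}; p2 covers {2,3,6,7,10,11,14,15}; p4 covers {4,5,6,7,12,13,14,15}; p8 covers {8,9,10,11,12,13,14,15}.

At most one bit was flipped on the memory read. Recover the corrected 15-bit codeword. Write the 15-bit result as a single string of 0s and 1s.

s1 (pos 1,3,5,7,9,11,13,15): 0⊕0⊕1⊕1⊕1⊕0⊕1⊕0 = 0
s2 (pos 2,3,6,7,10,11,14,15): 1⊕0⊕1⊕1⊕1⊕0⊕0⊕0 = 0
s4 (pos 4,5,6,7,12,13,14,15): 1⊕1⊕1⊕1⊕0⊕1⊕0⊕0 = 1
s8 (pos 8,9,10,11,12,13,14,15): 1⊕1⊕1⊕0⊕0⊕1⊕0⊕0 = 0
Syndrome s8…s1 = 0100 → error at position 4.
Flip position 4: 010111111100100 → 010011111100100

010011111100100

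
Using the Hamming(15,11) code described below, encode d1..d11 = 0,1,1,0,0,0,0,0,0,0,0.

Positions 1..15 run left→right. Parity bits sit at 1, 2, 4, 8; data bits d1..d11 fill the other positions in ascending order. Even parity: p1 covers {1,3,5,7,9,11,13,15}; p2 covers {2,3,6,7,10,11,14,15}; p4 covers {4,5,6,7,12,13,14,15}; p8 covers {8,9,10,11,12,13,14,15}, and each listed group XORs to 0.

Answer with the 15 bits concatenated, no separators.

110011000000000

Place data at non-parity positions: p1 p2 0 p4 1 1 0 p8 0 0 0 0 0 0 0
p1 (pos 1,3,5,7,9,11,13,15): XOR of data positions = 0⊕1⊕0⊕0⊕0⊕0⊕0 = 1
p2 (pos 2,3,6,7,10,11,14,15): XOR of data positions = 0⊕1⊕0⊕0⊕0⊕0⊕0 = 1
p4 (pos 4,5,6,7,12,13,14,15): XOR of data positions = 1⊕1⊕0⊕0⊕0⊕0⊕0 = 0
p8 (pos 8,9,10,11,12,13,14,15): XOR of data positions = 0⊕0⊕0⊕0⊕0⊕0⊕0 = 0
Codeword: 110011000000000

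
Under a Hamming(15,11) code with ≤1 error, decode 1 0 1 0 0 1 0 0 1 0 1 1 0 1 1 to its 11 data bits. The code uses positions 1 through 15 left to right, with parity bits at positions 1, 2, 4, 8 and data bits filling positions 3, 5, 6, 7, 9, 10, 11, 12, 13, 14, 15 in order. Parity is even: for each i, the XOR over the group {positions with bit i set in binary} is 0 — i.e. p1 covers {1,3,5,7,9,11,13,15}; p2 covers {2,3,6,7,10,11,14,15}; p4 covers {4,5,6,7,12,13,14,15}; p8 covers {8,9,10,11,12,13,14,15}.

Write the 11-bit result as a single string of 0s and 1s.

10101001011

s1 (pos 1,3,5,7,9,11,13,15): 1⊕1⊕0⊕0⊕1⊕1⊕0⊕1 = 1
s2 (pos 2,3,6,7,10,11,14,15): 0⊕1⊕1⊕0⊕0⊕1⊕1⊕1 = 1
s4 (pos 4,5,6,7,12,13,14,15): 0⊕0⊕1⊕0⊕1⊕0⊕1⊕1 = 0
s8 (pos 8,9,10,11,12,13,14,15): 0⊕1⊕0⊕1⊕1⊕0⊕1⊕1 = 1
Syndrome s8…s1 = 1011 → error at position 11.
Flip position 11: 101001001011011 → 101001001001011
Read data bits from positions 3,5,6,7,9,10,11,12,13,14,15: 10101001011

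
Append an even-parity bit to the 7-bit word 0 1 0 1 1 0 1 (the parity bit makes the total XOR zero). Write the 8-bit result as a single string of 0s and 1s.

01011010

XOR of the 7 data bits: 0⊕1⊕0⊕1⊕1⊕0⊕1 = 0
Parity bit = 0 (so all 8 bits XOR to 0).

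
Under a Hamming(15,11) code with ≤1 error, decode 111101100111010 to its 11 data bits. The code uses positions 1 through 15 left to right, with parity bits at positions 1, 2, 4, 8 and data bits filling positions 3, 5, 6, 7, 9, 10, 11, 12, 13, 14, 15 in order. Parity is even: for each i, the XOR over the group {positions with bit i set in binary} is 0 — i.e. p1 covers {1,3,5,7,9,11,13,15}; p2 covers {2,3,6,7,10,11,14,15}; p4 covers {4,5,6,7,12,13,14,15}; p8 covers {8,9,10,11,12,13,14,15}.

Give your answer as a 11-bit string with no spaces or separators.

10010111010

s1 (pos 1,3,5,7,9,11,13,15): 1⊕1⊕0⊕1⊕0⊕1⊕0⊕0 = 0
s2 (pos 2,3,6,7,10,11,14,15): 1⊕1⊕1⊕1⊕1⊕1⊕1⊕0 = 1
s4 (pos 4,5,6,7,12,13,14,15): 1⊕0⊕1⊕1⊕1⊕0⊕1⊕0 = 1
s8 (pos 8,9,10,11,12,13,14,15): 0⊕0⊕1⊕1⊕1⊕0⊕1⊕0 = 0
Syndrome s8…s1 = 0110 → error at position 6.
Flip position 6: 111101100111010 → 111100100111010
Read data bits from positions 3,5,6,7,9,10,11,12,13,14,15: 10010111010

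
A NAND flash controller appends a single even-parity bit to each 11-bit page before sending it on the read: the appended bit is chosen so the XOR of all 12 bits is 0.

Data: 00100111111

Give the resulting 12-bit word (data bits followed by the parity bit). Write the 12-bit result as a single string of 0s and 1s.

XOR of the 11 data bits: 0⊕0⊕1⊕0⊕0⊕1⊕1⊕1⊕1⊕1⊕1 = 1
Parity bit = 1 (so all 12 bits XOR to 0).

001001111111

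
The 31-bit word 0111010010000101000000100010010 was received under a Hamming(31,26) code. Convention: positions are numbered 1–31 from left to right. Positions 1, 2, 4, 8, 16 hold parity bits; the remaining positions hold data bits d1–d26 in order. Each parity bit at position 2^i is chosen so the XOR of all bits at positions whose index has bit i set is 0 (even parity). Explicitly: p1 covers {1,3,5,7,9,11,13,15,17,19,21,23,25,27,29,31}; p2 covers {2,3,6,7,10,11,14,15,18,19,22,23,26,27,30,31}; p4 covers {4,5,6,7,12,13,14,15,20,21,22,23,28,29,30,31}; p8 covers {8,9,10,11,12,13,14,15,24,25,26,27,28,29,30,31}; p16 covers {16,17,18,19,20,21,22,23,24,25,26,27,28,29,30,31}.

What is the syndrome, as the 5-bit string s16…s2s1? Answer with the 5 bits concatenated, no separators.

00110

s1 (pos 1,3,5,7,9,11,13,15,17,19,21,23,25,27,29,31): 0⊕1⊕0⊕0⊕1⊕0⊕0⊕0⊕0⊕0⊕0⊕1⊕0⊕1⊕0⊕0 = 0
s2 (pos 2,3,6,7,10,11,14,15,18,19,22,23,26,27,30,31): 1⊕1⊕1⊕0⊕0⊕0⊕1⊕0⊕0⊕0⊕0⊕1⊕0⊕1⊕1⊕0 = 1
s4 (pos 4,5,6,7,12,13,14,15,20,21,22,23,28,29,30,31): 1⊕0⊕1⊕0⊕0⊕0⊕1⊕0⊕0⊕0⊕0⊕1⊕0⊕0⊕1⊕0 = 1
s8 (pos 8,9,10,11,12,13,14,15,24,25,26,27,28,29,30,31): 0⊕1⊕0⊕0⊕0⊕0⊕1⊕0⊕0⊕0⊕0⊕1⊕0⊕0⊕1⊕0 = 0
s16 (pos 16,17,18,19,20,21,22,23,24,25,26,27,28,29,30,31): 1⊕0⊕0⊕0⊕0⊕0⊕0⊕1⊕0⊕0⊕0⊕1⊕0⊕0⊕1⊕0 = 0
Syndrome s16…s1 = 00110 → error at position 6.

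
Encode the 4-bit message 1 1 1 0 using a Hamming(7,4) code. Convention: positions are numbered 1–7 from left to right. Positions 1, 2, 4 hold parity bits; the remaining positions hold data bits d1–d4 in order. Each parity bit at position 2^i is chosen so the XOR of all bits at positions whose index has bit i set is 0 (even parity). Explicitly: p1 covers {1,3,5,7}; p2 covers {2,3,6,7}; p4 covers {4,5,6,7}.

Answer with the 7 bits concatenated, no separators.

Place data at non-parity positions: p1 p2 1 p4 1 1 0
p1 (pos 1,3,5,7): XOR of data positions = 1⊕1⊕0 = 0
p2 (pos 2,3,6,7): XOR of data positions = 1⊕1⊕0 = 0
p4 (pos 4,5,6,7): XOR of data positions = 1⊕1⊕0 = 0
Codeword: 0010110

0010110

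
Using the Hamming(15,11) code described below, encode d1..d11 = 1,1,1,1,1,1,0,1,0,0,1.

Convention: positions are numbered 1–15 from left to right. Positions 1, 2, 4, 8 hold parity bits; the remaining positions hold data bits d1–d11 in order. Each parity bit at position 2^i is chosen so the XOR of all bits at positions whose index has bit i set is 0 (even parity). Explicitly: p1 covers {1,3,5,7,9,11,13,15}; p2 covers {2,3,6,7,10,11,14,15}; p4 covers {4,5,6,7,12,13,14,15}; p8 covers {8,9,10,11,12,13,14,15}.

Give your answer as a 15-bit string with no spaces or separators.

111111101101001

Place data at non-parity positions: p1 p2 1 p4 1 1 1 p8 1 1 0 1 0 0 1
p1 (pos 1,3,5,7,9,11,13,15): XOR of data positions = 1⊕1⊕1⊕1⊕0⊕0⊕1 = 1
p2 (pos 2,3,6,7,10,11,14,15): XOR of data positions = 1⊕1⊕1⊕1⊕0⊕0⊕1 = 1
p4 (pos 4,5,6,7,12,13,14,15): XOR of data positions = 1⊕1⊕1⊕1⊕0⊕0⊕1 = 1
p8 (pos 8,9,10,11,12,13,14,15): XOR of data positions = 1⊕1⊕0⊕1⊕0⊕0⊕1 = 0
Codeword: 111111101101001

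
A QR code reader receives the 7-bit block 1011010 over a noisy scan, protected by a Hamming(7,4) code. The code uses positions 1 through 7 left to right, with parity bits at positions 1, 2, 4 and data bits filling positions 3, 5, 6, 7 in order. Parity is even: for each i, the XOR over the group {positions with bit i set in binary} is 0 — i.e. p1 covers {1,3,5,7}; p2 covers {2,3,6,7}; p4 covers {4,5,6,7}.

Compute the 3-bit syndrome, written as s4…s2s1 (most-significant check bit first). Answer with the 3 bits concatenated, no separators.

s1 (pos 1,3,5,7): 1⊕1⊕0⊕0 = 0
s2 (pos 2,3,6,7): 0⊕1⊕1⊕0 = 0
s4 (pos 4,5,6,7): 1⊕0⊕1⊕0 = 0
Syndrome s4…s1 = 000 → no error.

000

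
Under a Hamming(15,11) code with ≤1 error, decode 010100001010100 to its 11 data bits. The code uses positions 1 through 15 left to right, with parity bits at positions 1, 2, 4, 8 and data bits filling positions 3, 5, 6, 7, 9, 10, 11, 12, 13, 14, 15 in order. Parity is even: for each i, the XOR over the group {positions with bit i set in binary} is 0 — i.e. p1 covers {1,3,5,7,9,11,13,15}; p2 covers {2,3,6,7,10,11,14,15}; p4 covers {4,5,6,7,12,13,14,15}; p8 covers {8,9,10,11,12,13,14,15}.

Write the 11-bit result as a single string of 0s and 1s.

00000010100

s1 (pos 1,3,5,7,9,11,13,15): 0⊕0⊕0⊕0⊕1⊕1⊕1⊕0 = 1
s2 (pos 2,3,6,7,10,11,14,15): 1⊕0⊕0⊕0⊕0⊕1⊕0⊕0 = 0
s4 (pos 4,5,6,7,12,13,14,15): 1⊕0⊕0⊕0⊕0⊕1⊕0⊕0 = 0
s8 (pos 8,9,10,11,12,13,14,15): 0⊕1⊕0⊕1⊕0⊕1⊕0⊕0 = 1
Syndrome s8…s1 = 1001 → error at position 9.
Flip position 9: 010100001010100 → 010100000010100
Read data bits from positions 3,5,6,7,9,10,11,12,13,14,15: 00000010100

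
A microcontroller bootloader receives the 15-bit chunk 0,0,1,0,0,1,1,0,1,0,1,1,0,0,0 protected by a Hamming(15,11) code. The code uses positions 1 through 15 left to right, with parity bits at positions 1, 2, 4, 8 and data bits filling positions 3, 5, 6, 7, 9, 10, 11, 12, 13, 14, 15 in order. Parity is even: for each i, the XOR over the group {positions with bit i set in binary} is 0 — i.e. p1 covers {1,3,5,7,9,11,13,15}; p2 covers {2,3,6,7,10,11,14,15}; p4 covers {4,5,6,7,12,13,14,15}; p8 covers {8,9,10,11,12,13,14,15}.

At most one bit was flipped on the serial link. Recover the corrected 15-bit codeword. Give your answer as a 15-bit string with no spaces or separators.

001001101010000

s1 (pos 1,3,5,7,9,11,13,15): 0⊕1⊕0⊕1⊕1⊕1⊕0⊕0 = 0
s2 (pos 2,3,6,7,10,11,14,15): 0⊕1⊕1⊕1⊕0⊕1⊕0⊕0 = 0
s4 (pos 4,5,6,7,12,13,14,15): 0⊕0⊕1⊕1⊕1⊕0⊕0⊕0 = 1
s8 (pos 8,9,10,11,12,13,14,15): 0⊕1⊕0⊕1⊕1⊕0⊕0⊕0 = 1
Syndrome s8…s1 = 1100 → error at position 12.
Flip position 12: 001001101011000 → 001001101010000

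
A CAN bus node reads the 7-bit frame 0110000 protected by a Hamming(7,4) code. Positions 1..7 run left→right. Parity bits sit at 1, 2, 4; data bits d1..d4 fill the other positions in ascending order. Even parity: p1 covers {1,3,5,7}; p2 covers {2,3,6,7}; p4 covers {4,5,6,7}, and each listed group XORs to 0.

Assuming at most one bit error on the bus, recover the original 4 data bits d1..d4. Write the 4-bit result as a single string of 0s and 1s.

1000

s1 (pos 1,3,5,7): 0⊕1⊕0⊕0 = 1
s2 (pos 2,3,6,7): 1⊕1⊕0⊕0 = 0
s4 (pos 4,5,6,7): 0⊕0⊕0⊕0 = 0
Syndrome s4…s1 = 001 → error at position 1.
Flip position 1: 0110000 → 1110000
Read data bits from positions 3,5,6,7: 1000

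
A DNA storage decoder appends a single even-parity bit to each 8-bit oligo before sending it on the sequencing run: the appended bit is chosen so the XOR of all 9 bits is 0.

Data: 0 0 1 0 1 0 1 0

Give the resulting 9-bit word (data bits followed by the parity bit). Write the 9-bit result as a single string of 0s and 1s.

XOR of the 8 data bits: 0⊕0⊕1⊕0⊕1⊕0⊕1⊕0 = 1
Parity bit = 1 (so all 9 bits XOR to 0).

001010101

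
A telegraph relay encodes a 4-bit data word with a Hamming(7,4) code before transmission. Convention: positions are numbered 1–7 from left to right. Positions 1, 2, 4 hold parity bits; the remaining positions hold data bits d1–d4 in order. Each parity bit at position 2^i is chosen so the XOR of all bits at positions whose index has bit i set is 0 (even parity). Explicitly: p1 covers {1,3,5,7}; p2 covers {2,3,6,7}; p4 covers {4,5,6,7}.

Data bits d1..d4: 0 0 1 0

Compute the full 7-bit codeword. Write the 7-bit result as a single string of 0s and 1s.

0101010

Place data at non-parity positions: p1 p2 0 p4 0 1 0
p1 (pos 1,3,5,7): XOR of data positions = 0⊕0⊕0 = 0
p2 (pos 2,3,6,7): XOR of data positions = 0⊕1⊕0 = 1
p4 (pos 4,5,6,7): XOR of data positions = 0⊕1⊕0 = 1
Codeword: 0101010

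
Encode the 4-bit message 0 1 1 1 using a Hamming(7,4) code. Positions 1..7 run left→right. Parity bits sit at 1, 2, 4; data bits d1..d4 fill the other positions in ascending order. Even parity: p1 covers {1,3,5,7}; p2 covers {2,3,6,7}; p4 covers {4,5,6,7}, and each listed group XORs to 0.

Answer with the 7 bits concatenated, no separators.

Place data at non-parity positions: p1 p2 0 p4 1 1 1
p1 (pos 1,3,5,7): XOR of data positions = 0⊕1⊕1 = 0
p2 (pos 2,3,6,7): XOR of data positions = 0⊕1⊕1 = 0
p4 (pos 4,5,6,7): XOR of data positions = 1⊕1⊕1 = 1
Codeword: 0001111

0001111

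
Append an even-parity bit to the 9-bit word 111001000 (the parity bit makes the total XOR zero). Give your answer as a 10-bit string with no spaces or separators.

1110010000

XOR of the 9 data bits: 1⊕1⊕1⊕0⊕0⊕1⊕0⊕0⊕0 = 0
Parity bit = 0 (so all 10 bits XOR to 0).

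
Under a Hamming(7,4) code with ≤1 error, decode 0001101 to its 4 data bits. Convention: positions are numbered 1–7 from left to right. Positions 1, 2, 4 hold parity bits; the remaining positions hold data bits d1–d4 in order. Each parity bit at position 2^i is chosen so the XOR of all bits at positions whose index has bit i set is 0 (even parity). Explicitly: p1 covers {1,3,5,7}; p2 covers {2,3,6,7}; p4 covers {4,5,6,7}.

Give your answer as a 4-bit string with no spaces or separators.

0111

s1 (pos 1,3,5,7): 0⊕0⊕1⊕1 = 0
s2 (pos 2,3,6,7): 0⊕0⊕0⊕1 = 1
s4 (pos 4,5,6,7): 1⊕1⊕0⊕1 = 1
Syndrome s4…s1 = 110 → error at position 6.
Flip position 6: 0001101 → 0001111
Read data bits from positions 3,5,6,7: 0111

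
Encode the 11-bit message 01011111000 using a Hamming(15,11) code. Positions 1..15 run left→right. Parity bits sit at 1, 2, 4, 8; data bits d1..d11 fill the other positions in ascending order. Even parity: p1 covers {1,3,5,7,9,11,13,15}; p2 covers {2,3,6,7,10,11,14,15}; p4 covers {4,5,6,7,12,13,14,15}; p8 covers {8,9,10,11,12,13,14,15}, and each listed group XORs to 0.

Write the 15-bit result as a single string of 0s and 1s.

010110101111000

Place data at non-parity positions: p1 p2 0 p4 1 0 1 p8 1 1 1 1 0 0 0
p1 (pos 1,3,5,7,9,11,13,15): XOR of data positions = 0⊕1⊕1⊕1⊕1⊕0⊕0 = 0
p2 (pos 2,3,6,7,10,11,14,15): XOR of data positions = 0⊕0⊕1⊕1⊕1⊕0⊕0 = 1
p4 (pos 4,5,6,7,12,13,14,15): XOR of data positions = 1⊕0⊕1⊕1⊕0⊕0⊕0 = 1
p8 (pos 8,9,10,11,12,13,14,15): XOR of data positions = 1⊕1⊕1⊕1⊕0⊕0⊕0 = 0
Codeword: 010110101111000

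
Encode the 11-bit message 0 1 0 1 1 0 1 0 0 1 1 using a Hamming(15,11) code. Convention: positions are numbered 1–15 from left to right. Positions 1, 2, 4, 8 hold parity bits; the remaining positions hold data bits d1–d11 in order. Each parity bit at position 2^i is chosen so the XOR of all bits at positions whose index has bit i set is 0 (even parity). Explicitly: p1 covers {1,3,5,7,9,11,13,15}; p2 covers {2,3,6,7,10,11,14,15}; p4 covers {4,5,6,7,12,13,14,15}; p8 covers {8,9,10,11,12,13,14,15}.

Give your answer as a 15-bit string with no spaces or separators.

100010101010011

Place data at non-parity positions: p1 p2 0 p4 1 0 1 p8 1 0 1 0 0 1 1
p1 (pos 1,3,5,7,9,11,13,15): XOR of data positions = 0⊕1⊕1⊕1⊕1⊕0⊕1 = 1
p2 (pos 2,3,6,7,10,11,14,15): XOR of data positions = 0⊕0⊕1⊕0⊕1⊕1⊕1 = 0
p4 (pos 4,5,6,7,12,13,14,15): XOR of data positions = 1⊕0⊕1⊕0⊕0⊕1⊕1 = 0
p8 (pos 8,9,10,11,12,13,14,15): XOR of data positions = 1⊕0⊕1⊕0⊕0⊕1⊕1 = 0
Codeword: 100010101010011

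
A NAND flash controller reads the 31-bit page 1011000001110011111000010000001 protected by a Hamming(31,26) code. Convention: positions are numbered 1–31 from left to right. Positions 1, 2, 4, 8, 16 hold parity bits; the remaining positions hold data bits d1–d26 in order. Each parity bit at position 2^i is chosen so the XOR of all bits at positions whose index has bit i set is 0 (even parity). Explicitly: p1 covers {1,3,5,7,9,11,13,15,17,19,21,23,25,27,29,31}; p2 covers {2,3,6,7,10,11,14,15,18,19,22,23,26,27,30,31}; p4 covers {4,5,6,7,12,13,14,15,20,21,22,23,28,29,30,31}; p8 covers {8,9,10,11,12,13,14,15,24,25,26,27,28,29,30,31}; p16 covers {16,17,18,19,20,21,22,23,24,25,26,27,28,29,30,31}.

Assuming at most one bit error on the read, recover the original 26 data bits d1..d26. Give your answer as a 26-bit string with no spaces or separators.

s1 (pos 1,3,5,7,9,11,13,15,17,19,21,23,25,27,29,31): 1⊕1⊕0⊕0⊕0⊕1⊕0⊕1⊕1⊕1⊕0⊕0⊕0⊕0⊕0⊕1 = 1
s2 (pos 2,3,6,7,10,11,14,15,18,19,22,23,26,27,30,31): 0⊕1⊕0⊕0⊕1⊕1⊕0⊕1⊕1⊕1⊕0⊕0⊕0⊕0⊕0⊕1 = 1
s4 (pos 4,5,6,7,12,13,14,15,20,21,22,23,28,29,30,31): 1⊕0⊕0⊕0⊕1⊕0⊕0⊕1⊕0⊕0⊕0⊕0⊕0⊕0⊕0⊕1 = 0
s8 (pos 8,9,10,11,12,13,14,15,24,25,26,27,28,29,30,31): 0⊕0⊕1⊕1⊕1⊕0⊕0⊕1⊕1⊕0⊕0⊕0⊕0⊕0⊕0⊕1 = 0
s16 (pos 16,17,18,19,20,21,22,23,24,25,26,27,28,29,30,31): 1⊕1⊕1⊕1⊕0⊕0⊕0⊕0⊕1⊕0⊕0⊕0⊕0⊕0⊕0⊕1 = 0
Syndrome s16…s1 = 00011 → error at position 3.
Flip position 3: 1011000001110011111000010000001 → 1001000001110011111000010000001
Read data bits from positions 3,5,6,7,9,10,11,12,13,14,15,17,18,19,20,21,22,23,24,25,26,27,28,29,30,31: 00000111001111000010000001

00000111001111000010000001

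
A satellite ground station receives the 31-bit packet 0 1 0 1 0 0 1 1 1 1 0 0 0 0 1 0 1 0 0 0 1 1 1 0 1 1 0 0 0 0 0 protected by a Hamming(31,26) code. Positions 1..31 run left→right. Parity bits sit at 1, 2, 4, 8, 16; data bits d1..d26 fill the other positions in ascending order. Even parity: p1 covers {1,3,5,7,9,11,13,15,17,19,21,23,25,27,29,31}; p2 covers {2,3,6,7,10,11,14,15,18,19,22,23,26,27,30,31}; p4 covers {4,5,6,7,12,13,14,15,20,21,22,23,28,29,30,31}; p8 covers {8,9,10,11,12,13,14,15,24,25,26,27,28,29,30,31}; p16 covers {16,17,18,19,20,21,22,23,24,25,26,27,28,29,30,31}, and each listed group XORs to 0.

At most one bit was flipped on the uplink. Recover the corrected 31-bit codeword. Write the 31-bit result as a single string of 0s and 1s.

s1 (pos 1,3,5,7,9,11,13,15,17,19,21,23,25,27,29,31): 0⊕0⊕0⊕1⊕1⊕0⊕0⊕1⊕1⊕0⊕1⊕1⊕1⊕0⊕0⊕0 = 1
s2 (pos 2,3,6,7,10,11,14,15,18,19,22,23,26,27,30,31): 1⊕0⊕0⊕1⊕1⊕0⊕0⊕1⊕0⊕0⊕1⊕1⊕1⊕0⊕0⊕0 = 1
s4 (pos 4,5,6,7,12,13,14,15,20,21,22,23,28,29,30,31): 1⊕0⊕0⊕1⊕0⊕0⊕0⊕1⊕0⊕1⊕1⊕1⊕0⊕0⊕0⊕0 = 0
s8 (pos 8,9,10,11,12,13,14,15,24,25,26,27,28,29,30,31): 1⊕1⊕1⊕0⊕0⊕0⊕0⊕1⊕0⊕1⊕1⊕0⊕0⊕0⊕0⊕0 = 0
s16 (pos 16,17,18,19,20,21,22,23,24,25,26,27,28,29,30,31): 0⊕1⊕0⊕0⊕0⊕1⊕1⊕1⊕0⊕1⊕1⊕0⊕0⊕0⊕0⊕0 = 0
Syndrome s16…s1 = 00011 → error at position 3.
Flip position 3: 0101001111000010100011101100000 → 0111001111000010100011101100000

0111001111000010100011101100000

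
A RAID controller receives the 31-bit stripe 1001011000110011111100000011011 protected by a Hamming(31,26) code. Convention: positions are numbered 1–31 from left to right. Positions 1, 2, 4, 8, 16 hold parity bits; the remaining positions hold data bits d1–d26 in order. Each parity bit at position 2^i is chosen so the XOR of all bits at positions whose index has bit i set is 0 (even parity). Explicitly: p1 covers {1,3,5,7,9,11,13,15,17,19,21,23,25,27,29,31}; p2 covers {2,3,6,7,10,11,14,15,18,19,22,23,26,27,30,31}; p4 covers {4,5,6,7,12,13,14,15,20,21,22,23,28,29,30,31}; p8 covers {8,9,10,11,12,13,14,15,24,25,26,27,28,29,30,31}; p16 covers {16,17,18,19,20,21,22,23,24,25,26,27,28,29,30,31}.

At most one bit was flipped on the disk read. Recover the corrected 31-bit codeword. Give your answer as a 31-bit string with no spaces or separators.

1001011000110011111100000011001

s1 (pos 1,3,5,7,9,11,13,15,17,19,21,23,25,27,29,31): 1⊕0⊕0⊕1⊕0⊕1⊕0⊕1⊕1⊕1⊕0⊕0⊕0⊕1⊕0⊕1 = 0
s2 (pos 2,3,6,7,10,11,14,15,18,19,22,23,26,27,30,31): 0⊕0⊕1⊕1⊕0⊕1⊕0⊕1⊕1⊕1⊕0⊕0⊕0⊕1⊕1⊕1 = 1
s4 (pos 4,5,6,7,12,13,14,15,20,21,22,23,28,29,30,31): 1⊕0⊕1⊕1⊕1⊕0⊕0⊕1⊕1⊕0⊕0⊕0⊕1⊕0⊕1⊕1 = 1
s8 (pos 8,9,10,11,12,13,14,15,24,25,26,27,28,29,30,31): 0⊕0⊕0⊕1⊕1⊕0⊕0⊕1⊕0⊕0⊕0⊕1⊕1⊕0⊕1⊕1 = 1
s16 (pos 16,17,18,19,20,21,22,23,24,25,26,27,28,29,30,31): 1⊕1⊕1⊕1⊕1⊕0⊕0⊕0⊕0⊕0⊕0⊕1⊕1⊕0⊕1⊕1 = 1
Syndrome s16…s1 = 11110 → error at position 30.
Flip position 30: 1001011000110011111100000011011 → 1001011000110011111100000011001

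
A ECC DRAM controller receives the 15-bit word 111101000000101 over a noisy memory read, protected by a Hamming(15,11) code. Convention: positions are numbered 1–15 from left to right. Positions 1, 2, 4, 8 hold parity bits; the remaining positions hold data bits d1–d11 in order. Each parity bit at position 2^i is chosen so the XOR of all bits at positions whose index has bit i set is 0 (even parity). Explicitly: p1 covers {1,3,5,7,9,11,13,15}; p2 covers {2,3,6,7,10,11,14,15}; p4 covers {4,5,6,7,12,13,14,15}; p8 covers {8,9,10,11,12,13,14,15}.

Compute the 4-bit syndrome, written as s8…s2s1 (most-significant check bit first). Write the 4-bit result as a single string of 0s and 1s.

s1 (pos 1,3,5,7,9,11,13,15): 1⊕1⊕0⊕0⊕0⊕0⊕1⊕1 = 0
s2 (pos 2,3,6,7,10,11,14,15): 1⊕1⊕1⊕0⊕0⊕0⊕0⊕1 = 0
s4 (pos 4,5,6,7,12,13,14,15): 1⊕0⊕1⊕0⊕0⊕1⊕0⊕1 = 0
s8 (pos 8,9,10,11,12,13,14,15): 0⊕0⊕0⊕0⊕0⊕1⊕0⊕1 = 0
Syndrome s8…s1 = 0000 → no error.

0000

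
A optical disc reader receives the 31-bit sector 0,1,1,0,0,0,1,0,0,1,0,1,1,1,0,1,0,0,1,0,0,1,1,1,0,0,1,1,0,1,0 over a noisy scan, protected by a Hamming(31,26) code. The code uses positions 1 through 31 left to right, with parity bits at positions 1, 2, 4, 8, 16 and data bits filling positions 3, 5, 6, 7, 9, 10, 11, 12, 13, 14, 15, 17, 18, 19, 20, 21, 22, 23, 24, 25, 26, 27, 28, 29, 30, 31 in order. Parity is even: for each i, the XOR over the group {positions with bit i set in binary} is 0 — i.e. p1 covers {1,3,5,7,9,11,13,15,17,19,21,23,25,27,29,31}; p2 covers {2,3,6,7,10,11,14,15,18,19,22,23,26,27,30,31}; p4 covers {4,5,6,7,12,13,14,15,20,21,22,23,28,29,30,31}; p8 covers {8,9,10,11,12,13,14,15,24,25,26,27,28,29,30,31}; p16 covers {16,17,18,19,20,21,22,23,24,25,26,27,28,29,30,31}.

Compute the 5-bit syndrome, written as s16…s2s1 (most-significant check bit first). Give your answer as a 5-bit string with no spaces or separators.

s1 (pos 1,3,5,7,9,11,13,15,17,19,21,23,25,27,29,31): 0⊕1⊕0⊕1⊕0⊕0⊕1⊕0⊕0⊕1⊕0⊕1⊕0⊕1⊕0⊕0 = 0
s2 (pos 2,3,6,7,10,11,14,15,18,19,22,23,26,27,30,31): 1⊕1⊕0⊕1⊕1⊕0⊕1⊕0⊕0⊕1⊕1⊕1⊕0⊕1⊕1⊕0 = 0
s4 (pos 4,5,6,7,12,13,14,15,20,21,22,23,28,29,30,31): 0⊕0⊕0⊕1⊕1⊕1⊕1⊕0⊕0⊕0⊕1⊕1⊕1⊕0⊕1⊕0 = 0
s8 (pos 8,9,10,11,12,13,14,15,24,25,26,27,28,29,30,31): 0⊕0⊕1⊕0⊕1⊕1⊕1⊕0⊕1⊕0⊕0⊕1⊕1⊕0⊕1⊕0 = 0
s16 (pos 16,17,18,19,20,21,22,23,24,25,26,27,28,29,30,31): 1⊕0⊕0⊕1⊕0⊕0⊕1⊕1⊕1⊕0⊕0⊕1⊕1⊕0⊕1⊕0 = 0
Syndrome s16…s1 = 00000 → no error.

00000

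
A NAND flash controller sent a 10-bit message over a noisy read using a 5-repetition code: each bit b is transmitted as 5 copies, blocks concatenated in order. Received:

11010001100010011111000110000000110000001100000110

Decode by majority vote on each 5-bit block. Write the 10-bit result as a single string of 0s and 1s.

1001000000

Block 1 (11010): 3 ones → 1
Block 2 (00110): 2 ones → 0
Block 3 (00100): 1 one → 0
Block 4 (11111): 5 ones → 1
Block 5 (00011): 2 ones → 0
Block 6 (00000): 0 ones → 0
Block 7 (00110): 2 ones → 0
Block 8 (00000): 0 ones → 0
Block 9 (11000): 2 ones → 0
Block 10 (00110): 2 ones → 0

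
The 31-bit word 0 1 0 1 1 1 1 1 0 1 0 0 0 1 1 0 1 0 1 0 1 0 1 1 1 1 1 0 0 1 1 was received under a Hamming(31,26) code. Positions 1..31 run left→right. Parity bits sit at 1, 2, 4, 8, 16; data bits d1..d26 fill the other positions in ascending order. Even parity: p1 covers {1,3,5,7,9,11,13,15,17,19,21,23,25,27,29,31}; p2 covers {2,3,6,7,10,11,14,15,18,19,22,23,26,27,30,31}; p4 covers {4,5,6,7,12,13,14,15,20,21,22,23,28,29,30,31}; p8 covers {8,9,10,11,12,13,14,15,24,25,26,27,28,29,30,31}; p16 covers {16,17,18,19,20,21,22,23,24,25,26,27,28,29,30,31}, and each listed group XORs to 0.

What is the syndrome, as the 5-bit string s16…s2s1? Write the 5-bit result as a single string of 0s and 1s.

s1 (pos 1,3,5,7,9,11,13,15,17,19,21,23,25,27,29,31): 0⊕0⊕1⊕1⊕0⊕0⊕0⊕1⊕1⊕1⊕1⊕1⊕1⊕1⊕0⊕1 = 0
s2 (pos 2,3,6,7,10,11,14,15,18,19,22,23,26,27,30,31): 1⊕0⊕1⊕1⊕1⊕0⊕1⊕1⊕0⊕1⊕0⊕1⊕1⊕1⊕1⊕1 = 0
s4 (pos 4,5,6,7,12,13,14,15,20,21,22,23,28,29,30,31): 1⊕1⊕1⊕1⊕0⊕0⊕1⊕1⊕0⊕1⊕0⊕1⊕0⊕0⊕1⊕1 = 0
s8 (pos 8,9,10,11,12,13,14,15,24,25,26,27,28,29,30,31): 1⊕0⊕1⊕0⊕0⊕0⊕1⊕1⊕1⊕1⊕1⊕1⊕0⊕0⊕1⊕1 = 0
s16 (pos 16,17,18,19,20,21,22,23,24,25,26,27,28,29,30,31): 0⊕1⊕0⊕1⊕0⊕1⊕0⊕1⊕1⊕1⊕1⊕1⊕0⊕0⊕1⊕1 = 0
Syndrome s16…s1 = 00000 → no error.

00000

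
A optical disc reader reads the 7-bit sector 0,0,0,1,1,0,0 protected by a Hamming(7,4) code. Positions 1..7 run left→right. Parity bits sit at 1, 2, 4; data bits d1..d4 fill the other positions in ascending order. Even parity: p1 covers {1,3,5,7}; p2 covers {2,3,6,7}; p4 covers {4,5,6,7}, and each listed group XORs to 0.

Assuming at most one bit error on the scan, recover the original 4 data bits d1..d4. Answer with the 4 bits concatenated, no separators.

0100

s1 (pos 1,3,5,7): 0⊕0⊕1⊕0 = 1
s2 (pos 2,3,6,7): 0⊕0⊕0⊕0 = 0
s4 (pos 4,5,6,7): 1⊕1⊕0⊕0 = 0
Syndrome s4…s1 = 001 → error at position 1.
Flip position 1: 0001100 → 1001100
Read data bits from positions 3,5,6,7: 0100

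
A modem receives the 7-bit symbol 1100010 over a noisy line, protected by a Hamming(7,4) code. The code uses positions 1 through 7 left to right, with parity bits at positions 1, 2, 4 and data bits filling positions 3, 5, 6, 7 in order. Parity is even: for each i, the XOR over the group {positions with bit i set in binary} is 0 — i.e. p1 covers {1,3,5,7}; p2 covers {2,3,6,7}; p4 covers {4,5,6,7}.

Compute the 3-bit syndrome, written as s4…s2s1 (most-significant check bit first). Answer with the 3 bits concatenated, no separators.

s1 (pos 1,3,5,7): 1⊕0⊕0⊕0 = 1
s2 (pos 2,3,6,7): 1⊕0⊕1⊕0 = 0
s4 (pos 4,5,6,7): 0⊕0⊕1⊕0 = 1
Syndrome s4…s1 = 101 → error at position 5.

101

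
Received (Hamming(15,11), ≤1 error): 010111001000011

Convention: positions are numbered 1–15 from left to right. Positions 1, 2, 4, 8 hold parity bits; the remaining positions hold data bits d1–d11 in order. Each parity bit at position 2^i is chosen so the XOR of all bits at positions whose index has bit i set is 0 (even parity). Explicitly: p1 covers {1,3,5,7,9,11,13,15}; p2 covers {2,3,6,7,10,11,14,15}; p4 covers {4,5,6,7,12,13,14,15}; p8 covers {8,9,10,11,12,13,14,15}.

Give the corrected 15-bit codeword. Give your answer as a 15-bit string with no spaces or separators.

010111001000111

s1 (pos 1,3,5,7,9,11,13,15): 0⊕0⊕1⊕0⊕1⊕0⊕0⊕1 = 1
s2 (pos 2,3,6,7,10,11,14,15): 1⊕0⊕1⊕0⊕0⊕0⊕1⊕1 = 0
s4 (pos 4,5,6,7,12,13,14,15): 1⊕1⊕1⊕0⊕0⊕0⊕1⊕1 = 1
s8 (pos 8,9,10,11,12,13,14,15): 0⊕1⊕0⊕0⊕0⊕0⊕1⊕1 = 1
Syndrome s8…s1 = 1101 → error at position 13.
Flip position 13: 010111001000011 → 010111001000111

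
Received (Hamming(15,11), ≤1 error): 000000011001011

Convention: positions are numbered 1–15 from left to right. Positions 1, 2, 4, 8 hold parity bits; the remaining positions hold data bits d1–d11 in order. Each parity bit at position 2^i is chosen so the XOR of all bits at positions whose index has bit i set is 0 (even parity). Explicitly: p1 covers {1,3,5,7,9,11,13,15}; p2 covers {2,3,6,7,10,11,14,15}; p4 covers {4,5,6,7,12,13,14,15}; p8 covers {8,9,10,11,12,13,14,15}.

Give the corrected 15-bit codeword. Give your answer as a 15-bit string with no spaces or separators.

s1 (pos 1,3,5,7,9,11,13,15): 0⊕0⊕0⊕0⊕1⊕0⊕0⊕1 = 0
s2 (pos 2,3,6,7,10,11,14,15): 0⊕0⊕0⊕0⊕0⊕0⊕1⊕1 = 0
s4 (pos 4,5,6,7,12,13,14,15): 0⊕0⊕0⊕0⊕1⊕0⊕1⊕1 = 1
s8 (pos 8,9,10,11,12,13,14,15): 1⊕1⊕0⊕0⊕1⊕0⊕1⊕1 = 1
Syndrome s8…s1 = 1100 → error at position 12.
Flip position 12: 000000011001011 → 000000011000011

000000011000011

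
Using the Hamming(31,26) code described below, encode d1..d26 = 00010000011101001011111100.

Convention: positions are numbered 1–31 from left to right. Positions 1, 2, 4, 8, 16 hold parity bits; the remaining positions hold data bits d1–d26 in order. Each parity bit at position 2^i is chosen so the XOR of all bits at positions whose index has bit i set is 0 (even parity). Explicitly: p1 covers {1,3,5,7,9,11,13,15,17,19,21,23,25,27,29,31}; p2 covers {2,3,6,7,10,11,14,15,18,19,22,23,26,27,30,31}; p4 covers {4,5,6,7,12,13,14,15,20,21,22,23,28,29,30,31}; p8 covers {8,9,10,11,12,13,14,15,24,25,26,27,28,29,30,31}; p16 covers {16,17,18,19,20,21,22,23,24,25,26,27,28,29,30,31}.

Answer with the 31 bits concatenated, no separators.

Place data at non-parity positions: p1 p2 0 p4 0 0 1 p8 0 0 0 0 0 1 1 p16 1 0 1 0 0 1 0 1 1 1 1 1 1 0 0
p1 (pos 1,3,5,7,9,11,13,15,17,19,21,23,25,27,29,31): XOR of data positions = 0⊕0⊕1⊕0⊕0⊕0⊕1⊕1⊕1⊕0⊕0⊕1⊕1⊕1⊕0 = 1
p2 (pos 2,3,6,7,10,11,14,15,18,19,22,23,26,27,30,31): XOR of data positions = 0⊕0⊕1⊕0⊕0⊕1⊕1⊕0⊕1⊕1⊕0⊕1⊕1⊕0⊕0 = 1
p4 (pos 4,5,6,7,12,13,14,15,20,21,22,23,28,29,30,31): XOR of data positions = 0⊕0⊕1⊕0⊕0⊕1⊕1⊕0⊕0⊕1⊕0⊕1⊕1⊕0⊕0 = 0
p8 (pos 8,9,10,11,12,13,14,15,24,25,26,27,28,29,30,31): XOR of data positions = 0⊕0⊕0⊕0⊕0⊕1⊕1⊕1⊕1⊕1⊕1⊕1⊕1⊕0⊕0 = 0
p16 (pos 16,17,18,19,20,21,22,23,24,25,26,27,28,29,30,31): XOR of data positions = 1⊕0⊕1⊕0⊕0⊕1⊕0⊕1⊕1⊕1⊕1⊕1⊕1⊕0⊕0 = 1
Codeword: 1100001000000111101001011111100

1100001000000111101001011111100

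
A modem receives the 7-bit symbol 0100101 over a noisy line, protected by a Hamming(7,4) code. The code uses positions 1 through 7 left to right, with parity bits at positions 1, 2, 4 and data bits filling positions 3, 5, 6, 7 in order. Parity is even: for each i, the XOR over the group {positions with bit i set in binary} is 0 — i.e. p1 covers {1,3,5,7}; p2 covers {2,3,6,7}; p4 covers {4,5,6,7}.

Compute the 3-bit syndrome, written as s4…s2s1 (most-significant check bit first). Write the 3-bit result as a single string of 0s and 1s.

000

s1 (pos 1,3,5,7): 0⊕0⊕1⊕1 = 0
s2 (pos 2,3,6,7): 1⊕0⊕0⊕1 = 0
s4 (pos 4,5,6,7): 0⊕1⊕0⊕1 = 0
Syndrome s4…s1 = 000 → no error.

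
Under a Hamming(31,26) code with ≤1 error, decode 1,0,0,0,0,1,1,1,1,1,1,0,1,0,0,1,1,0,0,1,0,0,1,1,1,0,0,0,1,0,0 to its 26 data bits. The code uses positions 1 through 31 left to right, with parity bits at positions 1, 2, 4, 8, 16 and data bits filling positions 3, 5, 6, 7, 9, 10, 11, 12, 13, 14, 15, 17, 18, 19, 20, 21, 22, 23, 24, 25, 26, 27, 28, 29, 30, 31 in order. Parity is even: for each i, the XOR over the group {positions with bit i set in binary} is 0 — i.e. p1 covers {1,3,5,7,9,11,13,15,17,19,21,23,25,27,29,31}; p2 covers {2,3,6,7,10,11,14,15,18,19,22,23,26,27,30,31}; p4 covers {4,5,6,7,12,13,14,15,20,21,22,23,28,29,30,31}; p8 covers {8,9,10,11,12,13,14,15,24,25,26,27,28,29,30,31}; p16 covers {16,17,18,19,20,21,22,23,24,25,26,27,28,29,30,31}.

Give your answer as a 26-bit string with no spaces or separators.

s1 (pos 1,3,5,7,9,11,13,15,17,19,21,23,25,27,29,31): 1⊕0⊕0⊕1⊕1⊕1⊕1⊕0⊕1⊕0⊕0⊕1⊕1⊕0⊕1⊕0 = 1
s2 (pos 2,3,6,7,10,11,14,15,18,19,22,23,26,27,30,31): 0⊕0⊕1⊕1⊕1⊕1⊕0⊕0⊕0⊕0⊕0⊕1⊕0⊕0⊕0⊕0 = 1
s4 (pos 4,5,6,7,12,13,14,15,20,21,22,23,28,29,30,31): 0⊕0⊕1⊕1⊕0⊕1⊕0⊕0⊕1⊕0⊕0⊕1⊕0⊕1⊕0⊕0 = 0
s8 (pos 8,9,10,11,12,13,14,15,24,25,26,27,28,29,30,31): 1⊕1⊕1⊕1⊕0⊕1⊕0⊕0⊕1⊕1⊕0⊕0⊕0⊕1⊕0⊕0 = 0
s16 (pos 16,17,18,19,20,21,22,23,24,25,26,27,28,29,30,31): 1⊕1⊕0⊕0⊕1⊕0⊕0⊕1⊕1⊕1⊕0⊕0⊕0⊕1⊕0⊕0 = 1
Syndrome s16…s1 = 10011 → error at position 19.
Flip position 19: 1000011111101001100100111000100 → 1000011111101001101100111000100
Read data bits from positions 3,5,6,7,9,10,11,12,13,14,15,17,18,19,20,21,22,23,24,25,26,27,28,29,30,31: 00111110100101100111000100

00111110100101100111000100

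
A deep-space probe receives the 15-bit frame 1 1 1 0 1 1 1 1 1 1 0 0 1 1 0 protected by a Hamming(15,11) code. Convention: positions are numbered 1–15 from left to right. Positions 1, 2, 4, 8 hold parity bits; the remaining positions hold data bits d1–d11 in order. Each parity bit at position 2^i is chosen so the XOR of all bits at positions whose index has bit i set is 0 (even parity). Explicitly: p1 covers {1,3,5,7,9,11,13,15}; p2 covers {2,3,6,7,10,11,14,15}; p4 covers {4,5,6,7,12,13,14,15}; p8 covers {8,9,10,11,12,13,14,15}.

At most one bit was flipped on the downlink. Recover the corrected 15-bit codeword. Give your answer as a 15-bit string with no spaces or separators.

111011111101110

s1 (pos 1,3,5,7,9,11,13,15): 1⊕1⊕1⊕1⊕1⊕0⊕1⊕0 = 0
s2 (pos 2,3,6,7,10,11,14,15): 1⊕1⊕1⊕1⊕1⊕0⊕1⊕0 = 0
s4 (pos 4,5,6,7,12,13,14,15): 0⊕1⊕1⊕1⊕0⊕1⊕1⊕0 = 1
s8 (pos 8,9,10,11,12,13,14,15): 1⊕1⊕1⊕0⊕0⊕1⊕1⊕0 = 1
Syndrome s8…s1 = 1100 → error at position 12.
Flip position 12: 111011111100110 → 111011111101110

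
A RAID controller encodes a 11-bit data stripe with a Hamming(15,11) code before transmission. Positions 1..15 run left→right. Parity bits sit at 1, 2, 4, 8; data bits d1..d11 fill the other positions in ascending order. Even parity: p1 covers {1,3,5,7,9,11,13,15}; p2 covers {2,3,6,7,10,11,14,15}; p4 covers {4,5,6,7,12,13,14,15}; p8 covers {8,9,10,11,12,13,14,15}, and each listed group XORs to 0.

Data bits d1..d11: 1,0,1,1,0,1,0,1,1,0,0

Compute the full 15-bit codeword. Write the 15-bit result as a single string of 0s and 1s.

101001110101100

Place data at non-parity positions: p1 p2 1 p4 0 1 1 p8 0 1 0 1 1 0 0
p1 (pos 1,3,5,7,9,11,13,15): XOR of data positions = 1⊕0⊕1⊕0⊕0⊕1⊕0 = 1
p2 (pos 2,3,6,7,10,11,14,15): XOR of data positions = 1⊕1⊕1⊕1⊕0⊕0⊕0 = 0
p4 (pos 4,5,6,7,12,13,14,15): XOR of data positions = 0⊕1⊕1⊕1⊕1⊕0⊕0 = 0
p8 (pos 8,9,10,11,12,13,14,15): XOR of data positions = 0⊕1⊕0⊕1⊕1⊕0⊕0 = 1
Codeword: 101001110101100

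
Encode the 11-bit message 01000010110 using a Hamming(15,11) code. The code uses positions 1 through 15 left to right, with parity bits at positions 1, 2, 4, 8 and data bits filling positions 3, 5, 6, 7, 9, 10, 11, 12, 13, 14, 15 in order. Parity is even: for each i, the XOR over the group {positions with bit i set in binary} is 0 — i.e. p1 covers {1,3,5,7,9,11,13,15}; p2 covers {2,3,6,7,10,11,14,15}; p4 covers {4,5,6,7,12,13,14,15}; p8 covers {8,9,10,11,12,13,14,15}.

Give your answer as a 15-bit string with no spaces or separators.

100110010010110

Place data at non-parity positions: p1 p2 0 p4 1 0 0 p8 0 0 1 0 1 1 0
p1 (pos 1,3,5,7,9,11,13,15): XOR of data positions = 0⊕1⊕0⊕0⊕1⊕1⊕0 = 1
p2 (pos 2,3,6,7,10,11,14,15): XOR of data positions = 0⊕0⊕0⊕0⊕1⊕1⊕0 = 0
p4 (pos 4,5,6,7,12,13,14,15): XOR of data positions = 1⊕0⊕0⊕0⊕1⊕1⊕0 = 1
p8 (pos 8,9,10,11,12,13,14,15): XOR of data positions = 0⊕0⊕1⊕0⊕1⊕1⊕0 = 1
Codeword: 100110010010110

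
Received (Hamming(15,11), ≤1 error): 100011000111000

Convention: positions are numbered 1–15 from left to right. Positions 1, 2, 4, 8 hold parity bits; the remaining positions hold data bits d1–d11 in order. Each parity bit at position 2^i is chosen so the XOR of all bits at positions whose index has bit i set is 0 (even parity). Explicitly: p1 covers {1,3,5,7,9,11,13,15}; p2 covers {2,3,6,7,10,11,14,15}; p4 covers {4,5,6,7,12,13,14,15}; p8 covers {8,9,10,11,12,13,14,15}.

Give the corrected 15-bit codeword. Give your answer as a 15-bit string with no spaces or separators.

s1 (pos 1,3,5,7,9,11,13,15): 1⊕0⊕1⊕0⊕0⊕1⊕0⊕0 = 1
s2 (pos 2,3,6,7,10,11,14,15): 0⊕0⊕1⊕0⊕1⊕1⊕0⊕0 = 1
s4 (pos 4,5,6,7,12,13,14,15): 0⊕1⊕1⊕0⊕1⊕0⊕0⊕0 = 1
s8 (pos 8,9,10,11,12,13,14,15): 0⊕0⊕1⊕1⊕1⊕0⊕0⊕0 = 1
Syndrome s8…s1 = 1111 → error at position 15.
Flip position 15: 100011000111000 → 100011000111001

100011000111001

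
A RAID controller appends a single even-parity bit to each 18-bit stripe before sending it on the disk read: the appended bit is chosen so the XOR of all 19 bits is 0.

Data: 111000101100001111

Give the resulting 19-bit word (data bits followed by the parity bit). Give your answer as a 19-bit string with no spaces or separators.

1110001011000011110

XOR of the 18 data bits: 1⊕1⊕1⊕0⊕0⊕0⊕1⊕0⊕1⊕1⊕0⊕0⊕0⊕0⊕1⊕1⊕1⊕1 = 0
Parity bit = 0 (so all 19 bits XOR to 0).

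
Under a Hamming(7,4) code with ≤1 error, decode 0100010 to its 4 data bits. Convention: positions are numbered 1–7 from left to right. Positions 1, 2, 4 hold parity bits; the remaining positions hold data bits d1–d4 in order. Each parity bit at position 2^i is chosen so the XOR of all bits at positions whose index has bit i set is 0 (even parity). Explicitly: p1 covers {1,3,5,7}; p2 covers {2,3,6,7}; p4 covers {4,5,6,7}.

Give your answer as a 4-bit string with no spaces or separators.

s1 (pos 1,3,5,7): 0⊕0⊕0⊕0 = 0
s2 (pos 2,3,6,7): 1⊕0⊕1⊕0 = 0
s4 (pos 4,5,6,7): 0⊕0⊕1⊕0 = 1
Syndrome s4…s1 = 100 → error at position 4.
Flip position 4: 0100010 → 0101010
Read data bits from positions 3,5,6,7: 0010

0010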